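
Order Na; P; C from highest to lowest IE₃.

Na > C > P

After 2 electrons have been removed, what remains? Na²⁺ is already 1 electron into the core; P²⁺ still has 3 valence electrons; C²⁺ still has 2 valence electrons.
Breaking into a closed-shell core is much more expensive than removing a leftover valence electron — Na has the largest IE_3 here.
Valence configurations: P²⁺ [Ne]3s²3p¹, C²⁺ [He]2s².
Approximate IE_3 values (kJ/mol): Na 6910, P 2914, C 4620.
Overall IE_3 order: P < C < Na.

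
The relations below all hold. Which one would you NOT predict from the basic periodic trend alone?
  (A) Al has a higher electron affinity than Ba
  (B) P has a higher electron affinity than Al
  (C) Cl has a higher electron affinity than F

(C)

The general trend: electron affinity increases across a period and decreases down a group.
(A) Al (period 3, group 13) vs Ba (period 6, group 2): the stated order agrees with the simple trend.
(B) P (period 3, group 15) vs Al (period 3, group 13): the stated order agrees with the simple trend.
(C) Cl (period 3, group 17) vs F (period 2, group 17): the stated order contradicts the simple trend.
The exception is (C): F's small 2p subshell makes the incoming electron feel strong e⁻–e⁻ repulsion, so Cl actually releases more energy on gaining an electron.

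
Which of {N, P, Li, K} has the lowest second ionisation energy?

P

IE_2 is the cost of taking one more electron from the +1 cation: N⁺ still has 4 valence electrons; P⁺ still has 4 valence electrons; Li⁺ is the bare [He] core; K⁺ is the bare [Ar] core.
Breaking into a closed-shell core is much more expensive than removing a leftover valence electron — K and Li have the largest IE_2 here.
Valence configurations: N⁺ [He]2s²2p², P⁺ [Ne]3s²3p².
The numbers (kJ/mol): N 2856, P 1907, Li 7298, K 3052.
Overall IE_2 order: P < N < K < Li.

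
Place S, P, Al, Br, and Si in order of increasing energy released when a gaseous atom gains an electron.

Al is in period 3, group 13; Si is in period 3, group 14; P is in period 3, group 15; S is in period 3, group 16; Br is in period 4, group 17.
Atoms with high Z_eff and room in the valence shell (especially the halogens) have the most exothermic electron affinities.
These span different periods and groups, so the two trends combine.
P > Al: P lies to the right of Al in period 3, so the across-period effect alone puts P higher.
Si > P: this pair runs against the simple trend — see the exception note.
S > Si: both are in period 3; the period trend gives S the larger value.
Br > S: the two effects oppose for this pair; the across-period effect wins (325 vs 200 kJ/mol).
Note the exception: Si has a higher electron affinity than P, contrary to the simple trend — adding an electron to P's half-filled 3p³ is unfavourable, so Si (3p²) has the more exothermic EA.
Approximate values (kJ/mol): Al 42, Si 134, P 72, S 200, Br 325.
So from lowest to highest: Al < P < Si < S < Br.

Al < P < Si < S < Br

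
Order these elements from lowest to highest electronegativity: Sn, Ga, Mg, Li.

Electronegativity increases across a period and decreases down a group, tracking effective nuclear charge and atomic size.
A diagonal step moves right (one effect) and down (the opposite effect) at once.
Mg > Li: the two effects oppose for this pair; the across-period effect wins (1.31 vs 0.98).
Ga > Mg: period and group pull opposite ways; the across-period shift dominates (1.81 vs 1.31).
Sn > Ga: period and group pull opposite ways; the across-period shift dominates (1.96 vs 1.81).
Approximate values (Pauling): Li 0.98, Mg 1.31, Ga 1.81, Sn 1.96.
So from lowest to highest: Li < Mg < Ga < Sn.

Li < Mg < Ga < Sn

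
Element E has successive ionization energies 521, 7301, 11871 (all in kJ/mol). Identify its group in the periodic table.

Group 1

Look for the largest jump between consecutive ionization energies: IE2/IE1 ≈ 14.0, far larger than any earlier ratio.
That jump marks the point where a core electron is being removed. So the atom has 1 valence electron.
A main-group element with 1 valence electron is in group 1.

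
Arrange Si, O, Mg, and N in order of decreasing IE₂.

IE_2 is the cost of taking one more electron from the +1 cation: Si⁺ still has 3 valence electrons; O⁺ still has 5 valence electrons; Mg⁺ still has 1 valence electron; N⁺ still has 4 valence electrons.
All are still removing valence electrons, so compare the +1 ions as you would atoms: IE_2 generally rises across a period (higher Z_eff) and falls down a group (larger shell), subject to the usual subshell exceptions.
Valence configurations: Si⁺ [Ne]3s²3p¹, O⁺ [He]2s²2p³, Mg⁺ [Ne]3s¹, N⁺ [He]2s²2p².
Approximate IE_2 values (kJ/mol): Si 1577, O 3388, Mg 1451, N 2856.
Hence IE_2: Mg < Si < N < O.

O, N, Si, Mg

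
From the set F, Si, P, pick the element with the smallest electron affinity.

F is in period 2, group 17; Si is in period 3, group 14; P is in period 3, group 15.
Atoms with high Z_eff and room in the valence shell (especially the halogens) have the most exothermic electron affinities.
These span different periods and groups, so the two trends combine.
Si > P: this pair runs against the simple trend — see the exception note.
F > Si: both effects reinforce here, so F is clearly the higher of the two.
Note the exception: Si has a higher electron affinity than P, contrary to the simple trend — adding an electron to P's half-filled 3p³ is unfavourable, so Si (3p²) has the more exothermic EA.
For reference (kJ/mol): F 328, Si 134, P 72.
The smallest electron affinity among these belongs to P.

P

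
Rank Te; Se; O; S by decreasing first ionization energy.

O > S > Se > Te

O is in period 2, group 16; S is in period 3, group 16; Se is in period 4, group 16; Te is in period 5, group 16.
Removing the outermost electron gets harder across a period and easier down a group.
All are in group 16, so first ionization energy increases up the group.
So from highest to lowest: O > S > Se > Te.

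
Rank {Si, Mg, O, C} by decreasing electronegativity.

O, C, Si, Mg

C is in period 2, group 14; O is in period 2, group 16; Mg is in period 3, group 2; Si is in period 3, group 14.
EN rises left→right (higher Z_eff, smaller atoms) and falls top→bottom (larger, more shielded atoms).
Here both period and group differ, so the two effects have to be weighed against each other.
Si > Mg: both are in period 3; the period trend gives Si the larger value.
C > Si: they share group 14; the group trend gives C the larger value.
O > C: both are in period 2; the period trend gives O the larger value.
For reference (Pauling): C 2.55, O 3.44, Mg 1.31, Si 1.90.
So from highest to lowest: O > C > Si > Mg.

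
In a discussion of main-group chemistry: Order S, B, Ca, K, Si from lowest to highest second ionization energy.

Ca, Si, S, B, K

IE_2 is the cost of taking one more electron from the +1 cation: S⁺ still has 5 valence electrons; B⁺ still has 2 valence electrons; Ca⁺ still has 1 valence electron; K⁺ is the bare [Ar] core; Si⁺ still has 3 valence electrons.
Pulling an electron out of a noble-gas core costs far more than removing a remaining valence electron, so K sits at the high end of IE_2.
Valence configurations: S⁺ [Ne]3s²3p³, B⁺ [He]2s², Ca⁺ [Ar]4s¹, Si⁺ [Ne]3s²3p¹.
The numbers (kJ/mol): S 2252, B 2427, Ca 1145, K 3052, Si 1577.
Overall IE_2 order: Ca < Si < S < B < K.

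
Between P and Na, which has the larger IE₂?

After 1 electron has been removed, what remains? P⁺ still has 4 valence electrons; Na⁺ is the bare [Ne] core.
Core electrons are held far more tightly than valence electrons, so Na tops the IE_2 order.
Tabulated IE_2 (kJ/mol): P 1907, Na 4562.
Putting it together, IE_2: P < Na.

Na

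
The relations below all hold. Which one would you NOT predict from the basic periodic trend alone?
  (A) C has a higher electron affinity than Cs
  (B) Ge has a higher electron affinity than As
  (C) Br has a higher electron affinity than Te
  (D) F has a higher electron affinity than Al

The general trend: electron affinity increases across a period and decreases down a group.
(A) C (period 2, group 14) vs Cs (period 6, group 1): the stated order agrees with the simple trend.
(B) Ge (period 4, group 14) vs As (period 4, group 15): the stated order contradicts the simple trend.
(C) Br (period 4, group 17) vs Te (period 5, group 16): the stated order agrees with the simple trend.
(D) F (period 2, group 17) vs Al (period 3, group 13): the stated order agrees with the simple trend.
The exception is (B): adding an electron to As's half-filled 4p³ is unfavourable, so Ge (4p²) has the more exothermic EA.

(B)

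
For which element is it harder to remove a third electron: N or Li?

Li

Consider each +2 ion: N²⁺ still has 3 valence electrons; Li²⁺ is already 1 electron into the core.
Breaking into a closed-shell core is much more expensive than removing a leftover valence electron — Li has the largest IE_3 here.
The numbers (kJ/mol): N 4578, Li 11815.
Overall IE_3 order: N < Li.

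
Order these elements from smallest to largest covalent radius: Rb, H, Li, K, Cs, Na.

H < Li < Na < K < Rb < Cs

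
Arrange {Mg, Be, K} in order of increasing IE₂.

Mg < Be < K

IE_2 is the cost of taking one more electron from the +1 cation: Mg⁺ still has 1 valence electron; Be⁺ still has 1 valence electron; K⁺ is the bare [Ar] core.
Pulling an electron out of a noble-gas core costs far more than removing a remaining valence electron, so K sits at the high end of IE_2.
Valence configurations: Mg⁺ [Ne]3s¹, Be⁺ [He]2s¹.
Tabulated IE_2 (kJ/mol): Mg 1451, Be 1757, K 3052.
Hence IE_2: Mg < Be < K.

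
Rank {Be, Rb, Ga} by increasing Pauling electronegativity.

Rb, Be, Ga

Smaller atoms with higher effective nuclear charge are more electronegative.
Here both period and group differ, so the two effects have to be weighed against each other.
Be > Rb: relative to Rb, both the across-period and down-group shifts push Be's electronegativity up.
Ga > Be: the two effects oppose for this pair; the across-period effect wins (1.81 vs 1.57).
Tabulated electronegativity (Pauling): Be 1.57, Ga 1.81, Rb 0.82.
So from lowest to highest: Rb < Be < Ga.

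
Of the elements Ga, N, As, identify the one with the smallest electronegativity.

Electronegativity increases across a period and decreases down a group, tracking effective nuclear charge and atomic size.
These span different periods and groups, so the two trends combine.
As > Ga: both are in period 4; the period trend gives As the larger value.
N > As: N sits above As in group 15, so the down-group effect alone puts N higher.
For reference (Pauling): N 3.04, Ga 1.81, As 2.18.
The smallest electronegativity among these belongs to Ga.

Ga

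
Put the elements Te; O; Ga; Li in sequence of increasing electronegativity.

Li is in period 2, group 1; O is in period 2, group 16; Ga is in period 4, group 13; Te is in period 5, group 16.
Smaller atoms with higher effective nuclear charge are more electronegative.
These span different periods and groups, so the two trends combine.
Ga > Li: the two effects oppose for this pair; the across-period effect wins (1.81 vs 0.98).
Te > Ga: period and group pull opposite ways; the across-period shift dominates (2.10 vs 1.81).
O > Te: O sits above Te in group 16, so the down-group effect alone puts O higher.
Tabulated electronegativity (Pauling): Li 0.98, O 3.44, Ga 1.81, Te 2.10.
So from lowest to highest: Li < Ga < Te < O.

Li < Ga < Te < O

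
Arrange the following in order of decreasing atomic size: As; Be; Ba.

Atomic radius shrinks across a period as nuclear charge pulls the same shell inward, and grows down a group as new shells are added.
Here both period and group differ, so the two effects have to be weighed against each other.
As > Be: the two effects oppose for this pair; the down-group effect wins (121 vs 102 pm).
Ba > As: both effects reinforce here, so Ba is clearly the larger of the two.
Approximate values (pm): Be 102, As 121, Ba 196.
So from largest to smallest: Ba > As > Be.

Ba > As > Be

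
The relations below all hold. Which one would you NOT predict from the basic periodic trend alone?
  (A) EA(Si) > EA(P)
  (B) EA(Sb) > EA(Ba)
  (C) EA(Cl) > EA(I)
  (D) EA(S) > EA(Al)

(A)

The general trend: electron affinity increases across a period and decreases down a group.
(A) Si (period 3, group 14) vs P (period 3, group 15): the stated order contradicts the simple trend.
(B) Sb (period 5, group 15) vs Ba (period 6, group 2): the stated order agrees with the simple trend.
(C) Cl (period 3, group 17) vs I (period 5, group 17): the stated order agrees with the simple trend.
(D) S (period 3, group 16) vs Al (period 3, group 13): the stated order agrees with the simple trend.
The exception is (A): adding an electron to P's half-filled 3p³ is unfavourable, so Si (3p²) has the more exothermic EA.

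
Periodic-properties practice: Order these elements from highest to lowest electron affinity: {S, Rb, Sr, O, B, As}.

S > O > As > Rb > B > Sr

B is in period 2, group 13; O is in period 2, group 16; S is in period 3, group 16; As is in period 4, group 15; Rb is in period 5, group 1; Sr is in period 5, group 2.
Atoms with high Z_eff and room in the valence shell (especially the halogens) have the most exothermic electron affinities.
Neither a single period nor a single group — weigh both effects.
B > Sr: relative to Sr, both the across-period and down-group shifts push B's electron affinity up.
Rb > B: this pair runs against the simple trend — see the exception note.
As > Rb: both effects reinforce here, so As is clearly the higher of the two.
O > As: relative to As, both the across-period and down-group shifts push O's electron affinity up.
S > O: this pair runs against the simple trend — see the exception note.
Note the exception: Rb has a higher electron affinity than B, contrary to the simple trend — B's ns²np¹ configuration gives only a small electron affinity — the sparsely filled np subshell binds an added electron weakly.
Note the exception: S has a higher electron affinity than O, contrary to the simple trend — the compact 2p subshell of O repels the added electron more than S's larger 3p does.
Note the exception: Rb has a higher electron affinity than Sr, contrary to the simple trend — adding an electron to Sr (ns²) has to open a new, higher-energy np subshell, which is unfavourable.
Tabulated electron affinity (kJ/mol): B 27, O 141, S 200, As 78, Rb 47, Sr 5.
So from highest to lowest: S > O > As > Rb > B > Sr.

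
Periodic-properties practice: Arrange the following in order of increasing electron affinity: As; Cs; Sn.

Cs, As, Sn

Atoms with high Z_eff and room in the valence shell (especially the halogens) have the most exothermic electron affinities.
Here both period and group differ, so the two effects have to be weighed against each other.
As > Cs: relative to Cs, both the across-period and down-group shifts push As's electron affinity up.
Sn > As: this pair runs against the simple trend — see the exception note.
Note the exception: Sn has a higher electron affinity than As, contrary to the simple trend — adding an electron to As's half-filled np³ subshell costs electron-pairing energy.
For reference (kJ/mol): As 78, Sn 107, Cs 46.
So from lowest to highest: Cs < As < Sn.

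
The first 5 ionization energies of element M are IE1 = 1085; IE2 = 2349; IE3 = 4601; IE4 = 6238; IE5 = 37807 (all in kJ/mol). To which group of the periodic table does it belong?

Look for the largest jump between consecutive ionization energies: IE5/IE4 ≈ 6.1, far larger than any earlier ratio.
That jump marks the point where a core electron is being removed. So the atom has 4 valence electrons.
A main-group element with 4 valence electrons is in group 14.

Group 14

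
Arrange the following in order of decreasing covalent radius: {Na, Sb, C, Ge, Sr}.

Sr > Na > Sb > Ge > C

C is in period 2, group 14; Na is in period 3, group 1; Ge is in period 4, group 14; Sr is in period 5, group 2; Sb is in period 5, group 15.
Across a period the added protons contract the valence shell; down a group each new principal shell makes the atom larger.
Here both period and group differ, so the two effects have to be weighed against each other.
Ge > C: Ge sits below C in group 14, so the down-group effect alone puts Ge larger.
Sb > Ge: period and group pull opposite ways; the down-group shift dominates (140 vs 121 pm).
Na > Sb: the two effects oppose for this pair; the across-period effect wins (155 vs 140 pm).
Sr > Na: the two effects oppose for this pair; the down-group effect wins (185 vs 155 pm).
Approximate values (pm): C 75, Na 155, Ge 121, Sr 185, Sb 140.
So from largest to smallest: Sr > Na > Sb > Ge > C.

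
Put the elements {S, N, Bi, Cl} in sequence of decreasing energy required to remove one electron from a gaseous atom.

N > Cl > S > Bi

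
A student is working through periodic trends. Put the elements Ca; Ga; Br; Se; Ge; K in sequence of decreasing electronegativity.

Br > Se > Ge > Ga > Ca > K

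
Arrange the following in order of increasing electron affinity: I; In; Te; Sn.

In is in period 5, group 13; Sn is in period 5, group 14; Te is in period 5, group 16; I is in period 5, group 17.
Adding an electron releases more energy for atoms nearer the top right (short of the noble gases).
All lie in period 5, so electron affinity increases left to right.
So from lowest to highest: In < Sn < Te < I.

In, Sn, Te, I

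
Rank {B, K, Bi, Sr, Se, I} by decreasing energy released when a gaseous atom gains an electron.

I, Se, Bi, K, B, Sr

B is in period 2, group 13; K is in period 4, group 1; Se is in period 4, group 16; Sr is in period 5, group 2; I is in period 5, group 17; Bi is in period 6, group 15.
EA tends to increase across a period and decrease down a group, though the pattern is less regular than for IE or radius.
Neither a single period nor a single group — weigh both effects.
B > Sr: both effects reinforce here, so B is clearly the higher of the two.
K > B: this pair runs against the simple trend — see the exception note.
Bi > K: the two effects oppose for this pair; the across-period effect wins (91 vs 48 kJ/mol).
Se > Bi: both effects reinforce here, so Se is clearly the higher of the two.
I > Se: the two effects oppose for this pair; the across-period effect wins (295 vs 195 kJ/mol).
Note the exception: K has a higher electron affinity than B, contrary to the simple trend — B's ns²np¹ configuration gives only a small electron affinity — the sparsely filled np subshell binds an added electron weakly.
Approximate values (kJ/mol): B 27, K 48, Se 195, Sr 5, I 295, Bi 91.
So from highest to lowest: I > Se > Bi > K > B > Sr.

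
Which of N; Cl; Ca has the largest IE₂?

N

The second ionization energy removes an electron from the +1 ion. For each element: N⁺ still has 4 valence electrons; Cl⁺ still has 6 valence electrons; Ca⁺ still has 1 valence electron.
All are still removing valence electrons, so compare the +1 ions as you would atoms: IE_2 generally rises across a period (higher Z_eff) and falls down a group (larger shell), subject to the usual subshell exceptions.
Valence configurations: N⁺ [He]2s²2p², Cl⁺ [Ne]3s²3p⁴, Ca⁺ [Ar]4s¹.
The numbers (kJ/mol): N 2856, Cl 2298, Ca 1145.
Overall IE_2 order: Ca < Cl < N.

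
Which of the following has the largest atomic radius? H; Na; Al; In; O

Na

Radius decreases left→right (rising Z_eff, same n) and increases top→bottom (higher n).
Neither a single period nor a single group — weigh both effects.
O > H: period and group pull opposite ways; the down-group shift dominates (63 vs 32 pm).
Al > O: relative to O, both the across-period and down-group shifts push Al's atomic radius up.
In > Al: they share group 13; the group trend gives In the larger value.
Na > In: the two effects oppose for this pair; the across-period effect wins (155 vs 142 pm).
For reference (pm): H 32, O 63, Na 155, Al 126, In 142.
The largest atomic radius among these belongs to Na.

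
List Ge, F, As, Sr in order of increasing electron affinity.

F is in period 2, group 17; Ge is in period 4, group 14; As is in period 4, group 15; Sr is in period 5, group 2.
EA tends to increase across a period and decrease down a group, though the pattern is less regular than for IE or radius.
Here both period and group differ, so the two effects have to be weighed against each other.
As > Sr: relative to Sr, both the across-period and down-group shifts push As's electron affinity up.
Ge > As: this pair runs against the simple trend — see the exception note.
F > Ge: both effects reinforce here, so F is clearly the higher of the two.
Note the exception: Ge has a higher electron affinity than As, contrary to the simple trend — adding an electron to As's half-filled 4p³ is unfavourable, so Ge (4p²) has the more exothermic EA.
For reference (kJ/mol): F 328, Ge 119, As 78, Sr 5.
So from lowest to highest: Sr < As < Ge < F.

Sr < As < Ge < F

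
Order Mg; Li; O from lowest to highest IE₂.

Mg, O, Li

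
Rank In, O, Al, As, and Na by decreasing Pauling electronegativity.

O > As > In > Al > Na

O is in period 2, group 16; Na is in period 3, group 1; Al is in period 3, group 13; As is in period 4, group 15; In is in period 5, group 13.
Smaller atoms with higher effective nuclear charge are more electronegative.
Here both period and group differ, so the two effects have to be weighed against each other.
Al > Na: both are in period 3; the period trend gives Al the larger value.
In > Al: this pair runs against the simple trend — see the exception note.
As > In: relative to In, both the across-period and down-group shifts push As's electronegativity up.
O > As: both effects reinforce here, so O is clearly the higher of the two.
Note the exception: In has a higher electronegativity than Al, contrary to the simple trend — poor shielding by filled d (and f) subshells raises the heavier element's effective nuclear charge more than the simple down-group trend predicts.
Tabulated electronegativity (Pauling): O 3.44, Na 0.93, Al 1.61, As 2.18, In 1.78.
So from highest to lowest: O > As > In > Al > Na.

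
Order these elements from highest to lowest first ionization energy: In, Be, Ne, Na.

Ne > Be > In > Na

Across a period the outer electron is held more tightly (higher IE₁); down a group it sits in a higher shell, more shielded, and comes off more easily.
These span different periods and groups, so the two trends combine.
In > Na: period and group pull opposite ways; the across-period shift dominates (558 vs 496 kJ/mol).
Be > In: period and group pull opposite ways; the down-group shift dominates (900 vs 558 kJ/mol).
Ne > Be: Ne lies to the right of Be in period 2, so the across-period effect alone puts Ne higher.
Approximate values (kJ/mol): Be 900, Ne 2081, Na 496, In 558.
So from highest to lowest: Ne > Be > In > Na.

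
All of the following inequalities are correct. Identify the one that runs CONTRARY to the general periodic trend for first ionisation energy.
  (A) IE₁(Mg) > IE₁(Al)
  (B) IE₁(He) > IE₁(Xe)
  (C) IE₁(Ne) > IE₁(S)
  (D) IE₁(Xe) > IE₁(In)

(A)

The general trend: first ionisation energy increases across a period and decreases down a group.
(A) Mg (period 3, group 2) vs Al (period 3, group 13): the stated order contradicts the simple trend.
(B) He (period 1, group 18) vs Xe (period 5, group 18): the stated order agrees with the simple trend.
(C) Ne (period 2, group 18) vs S (period 3, group 16): the stated order agrees with the simple trend.
(D) Xe (period 5, group 18) vs In (period 5, group 13): the stated order agrees with the simple trend.
The exception is (A): Al's single 3p electron is easier to remove than one from Mg's filled 3s².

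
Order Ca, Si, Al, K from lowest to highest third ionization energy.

After 2 electrons have been removed, what remains? Ca²⁺ is the bare [Ar] core; Si²⁺ still has 2 valence electrons; Al²⁺ still has 1 valence electron; K²⁺ is already 1 electron into the core.
Breaking into a closed-shell core is much more expensive than removing a leftover valence electron — K and Ca have the largest IE_3 here.
Valence configurations: Si²⁺ [Ne]3s², Al²⁺ [Ne]3s¹.
The numbers (kJ/mol): Ca 4912, Si 3232, Al 2745, K 4420.
Putting it together, IE_3: Al < Si < K < Ca.

Al, Si, K, Ca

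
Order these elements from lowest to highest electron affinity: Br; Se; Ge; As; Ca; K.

Ca < K < As < Ge < Se < Br

Electron affinity generally becomes more exothermic across a period toward the halogens and less exothermic down a group.
All lie in period 4; the across-period trend (electron affinity increases left to right) applies, with the exception below.
Note the exception: K has a higher electron affinity than Ca, contrary to the simple trend — adding an electron to Ca (ns²) has to open a new, higher-energy np subshell, which is unfavourable.
Note the exception: Ge has a higher electron affinity than As, contrary to the simple trend — adding an electron to As's half-filled 4p³ is unfavourable, so Ge (4p²) has the more exothermic EA.
For reference (kJ/mol): K 48, Ca 2, Ge 119, As 78, Se 195, Br 325.
So from lowest to highest: Ca < K < As < Ge < Se < Br.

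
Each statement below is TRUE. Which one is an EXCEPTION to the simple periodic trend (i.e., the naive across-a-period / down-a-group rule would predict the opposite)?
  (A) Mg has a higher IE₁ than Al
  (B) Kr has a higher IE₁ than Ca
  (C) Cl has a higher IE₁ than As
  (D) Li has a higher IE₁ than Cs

(A)

The general trend: IE₁ increases across a period and decreases down a group.
(A) Mg (period 3, group 2) vs Al (period 3, group 13): the stated order contradicts the simple trend.
(B) Kr (period 4, group 18) vs Ca (period 4, group 2): the stated order agrees with the simple trend.
(C) Cl (period 3, group 17) vs As (period 4, group 15): the stated order agrees with the simple trend.
(D) Li (period 2, group 1) vs Cs (period 6, group 1): the stated order agrees with the simple trend.
The exception is (A): Al's single 3p electron is easier to remove than one from Mg's filled 3s².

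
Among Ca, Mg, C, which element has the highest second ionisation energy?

C

The second ionization energy removes an electron from the +1 ion. For each element: Ca⁺ still has 1 valence electron; Mg⁺ still has 1 valence electron; C⁺ still has 3 valence electrons.
All are still removing valence electrons, so compare the +1 ions as you would atoms: IE_2 generally rises across a period (higher Z_eff) and falls down a group (larger shell), subject to the usual subshell exceptions.
Valence configurations: Ca⁺ [Ar]4s¹, Mg⁺ [Ne]3s¹, C⁺ [He]2s²2p¹.
Tabulated IE_2 (kJ/mol): Ca 1145, Mg 1451, C 2353.
So the second ionization energies run Ca < Mg < C.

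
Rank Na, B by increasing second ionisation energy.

After 1 electron has been removed, what remains? Na⁺ is the bare [Ne] core; B⁺ still has 2 valence electrons.
Pulling an electron out of a noble-gas core costs far more than removing a remaining valence electron, so Na sits at the high end of IE_2.
Approximate IE_2 values (kJ/mol): Na 4562, B 2427.
Putting it together, IE_2: B < Na.

B < Na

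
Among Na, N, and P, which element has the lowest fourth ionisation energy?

P

Consider each +3 ion: Na³⁺ is already 2 electrons into the core; N³⁺ still has 2 valence electrons; P³⁺ still has 2 valence electrons.
Core electrons are held far more tightly than valence electrons, so Na tops the IE_4 order.
Valence configurations: N³⁺ [He]2s², P³⁺ [Ne]3s².
Tabulated IE_4 (kJ/mol): Na 9543, N 7475, P 4964.
Hence IE_4: P < N < Na.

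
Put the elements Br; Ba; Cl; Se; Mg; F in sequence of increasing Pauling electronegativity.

Ba, Mg, Se, Br, Cl, F

Electronegativity increases across a period and decreases down a group, tracking effective nuclear charge and atomic size.
Here both period and group differ, so the two effects have to be weighed against each other.
Mg > Ba: they share group 2; the group trend gives Mg the larger value.
Se > Mg: period and group pull opposite ways; the across-period shift dominates (2.55 vs 1.31).
Br > Se: both are in period 4; the period trend gives Br the larger value.
Cl > Br: Cl sits above Br in group 17, so the down-group effect alone puts Cl higher.
F > Cl: F sits above Cl in group 17, so the down-group effect alone puts F higher.
Tabulated electronegativity (Pauling): F 3.98, Mg 1.31, Cl 3.16, Se 2.55, Br 2.96, Ba 0.89.
So from lowest to highest: Ba < Mg < Se < Br < Cl < F.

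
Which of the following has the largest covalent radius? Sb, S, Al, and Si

Sb

Atomic radius shrinks across a period as nuclear charge pulls the same shell inward, and grows down a group as new shells are added.
These span different periods and groups, so the two trends combine.
Si > S: Si lies to the left of S in period 3, so the across-period effect alone puts Si larger.
Al > Si: Al lies to the left of Si in period 3, so the across-period effect alone puts Al larger.
Sb > Al: period and group pull opposite ways; the down-group shift dominates (140 vs 126 pm).
Tabulated atomic radius (pm): Al 126, Si 116, S 103, Sb 140.
The largest covalent radius among these belongs to Sb.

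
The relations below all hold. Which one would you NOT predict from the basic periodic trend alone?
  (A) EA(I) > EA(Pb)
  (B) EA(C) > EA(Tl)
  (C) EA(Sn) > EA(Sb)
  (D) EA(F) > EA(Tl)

(C)

The general trend: electron affinity increases across a period and decreases down a group.
(A) I (period 5, group 17) vs Pb (period 6, group 14): the stated order agrees with the simple trend.
(B) C (period 2, group 14) vs Tl (period 6, group 13): the stated order agrees with the simple trend.
(C) Sn (period 5, group 14) vs Sb (period 5, group 15): the stated order contradicts the simple trend.
(D) F (period 2, group 17) vs Tl (period 6, group 13): the stated order agrees with the simple trend.
The exception is (C): adding an electron to Sb's half-filled 5p³ is unfavourable, so Sn has the more exothermic EA.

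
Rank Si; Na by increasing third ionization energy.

The third ionization energy removes an electron from the +2 ion. For each element: Si²⁺ still has 2 valence electrons; Na²⁺ is already 1 electron into the core.
Core electrons are held far more tightly than valence electrons, so Na tops the IE_3 order.
Tabulated IE_3 (kJ/mol): Si 3232, Na 6910.
Putting it together, IE_3: Si < Na.

Si, Na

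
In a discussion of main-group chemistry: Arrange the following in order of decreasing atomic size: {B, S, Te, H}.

H is in period 1, group 1; B is in period 2, group 13; S is in period 3, group 16; Te is in period 5, group 16.
Moving right in a period, electrons are added to the same shell under a stronger nuclear pull, so atoms get smaller; moving down, a new shell is opened and atoms get larger.
Here both period and group differ, so the two effects have to be weighed against each other.
B > H: the two effects oppose for this pair; the down-group effect wins (85 vs 32 pm).
S > B: the two effects oppose for this pair; the down-group effect wins (103 vs 85 pm).
Te > S: they share group 16; the group trend gives Te the larger value.
Approximate values (pm): H 32, B 85, S 103, Te 136.
So from largest to smallest: Te > S > B > H.

Te, S, B, H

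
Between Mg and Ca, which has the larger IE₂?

The second ionization energy removes an electron from the +1 ion. For each element: Mg⁺ still has 1 valence electron; Ca⁺ still has 1 valence electron.
All are still removing valence electrons, so compare the +1 ions as you would atoms: IE_2 generally rises across a period (higher Z_eff) and falls down a group (larger shell), subject to the usual subshell exceptions.
Valence configurations: Mg⁺ [Ne]3s¹, Ca⁺ [Ar]4s¹.
The numbers (kJ/mol): Mg 1451, Ca 1145.
Hence IE_2: Ca < Mg.

Mg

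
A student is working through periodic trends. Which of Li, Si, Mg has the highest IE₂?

IE_2 is the cost of taking one more electron from the +1 cation: Li⁺ is the bare [He] core; Si⁺ still has 3 valence electrons; Mg⁺ still has 1 valence electron.
Pulling an electron out of a noble-gas core costs far more than removing a remaining valence electron, so Li sits at the high end of IE_2.
Valence configurations: Si⁺ [Ne]3s²3p¹, Mg⁺ [Ne]3s¹.
The numbers (kJ/mol): Li 7298, Si 1577, Mg 1451.
Hence IE_2: Mg < Si < Li.

Li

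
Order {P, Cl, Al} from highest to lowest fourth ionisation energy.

After 3 electrons have been removed, what remains? P³⁺ still has 2 valence electrons; Cl³⁺ still has 4 valence electrons; Al³⁺ is the bare [Ne] core.
Pulling an electron out of a noble-gas core costs far more than removing a remaining valence electron, so Al sits at the high end of IE_4.
Valence configurations: P³⁺ [Ne]3s², Cl³⁺ [Ne]3s²3p².
Approximate IE_4 values (kJ/mol): P 4964, Cl 5159, Al 11577.
Overall IE_4 order: P < Cl < Al.

Al, Cl, P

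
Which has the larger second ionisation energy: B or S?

After 1 electron has been removed, what remains? B⁺ still has 2 valence electrons; S⁺ still has 5 valence electrons.
All are still removing valence electrons, so compare the +1 ions as you would atoms: IE_2 generally rises across a period (higher Z_eff) and falls down a group (larger shell), subject to the usual subshell exceptions.
Valence configurations: B⁺ [He]2s², S⁺ [Ne]3s²3p³.
Approximate IE_2 values (kJ/mol): B 2427, S 2252.
Overall IE_2 order: S < B.

B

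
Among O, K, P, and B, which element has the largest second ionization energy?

O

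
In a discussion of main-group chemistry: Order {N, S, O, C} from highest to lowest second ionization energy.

After 1 electron has been removed, what remains? N⁺ still has 4 valence electrons; S⁺ still has 5 valence electrons; O⁺ still has 5 valence electrons; C⁺ still has 3 valence electrons.
All are still removing valence electrons, so compare the +1 ions as you would atoms: IE_2 generally rises across a period (higher Z_eff) and falls down a group (larger shell), subject to the usual subshell exceptions.
Valence configurations: N⁺ [He]2s²2p², S⁺ [Ne]3s²3p³, O⁺ [He]2s²2p³, C⁺ [He]2s²2p¹.
Approximate IE_2 values (kJ/mol): N 2856, S 2252, O 3388, C 2353.
Putting it together, IE_2: S < C < N < O.

O > N > C > S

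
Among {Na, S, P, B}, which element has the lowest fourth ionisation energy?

S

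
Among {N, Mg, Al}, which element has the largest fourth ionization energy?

Consider each +3 ion: N³⁺ still has 2 valence electrons; Mg³⁺ is already 1 electron into the core; Al³⁺ is the bare [Ne] core.
Pulling an electron out of a noble-gas core costs far more than removing a remaining valence electron, so Mg and Al sit at the high end of IE_4.
The numbers (kJ/mol): N 7475, Mg 10543, Al 11577.
So the fourth ionization energies run N < Mg < Al.

Al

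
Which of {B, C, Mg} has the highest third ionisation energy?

IE_3 is the cost of taking one more electron from the +2 cation: B²⁺ still has 1 valence electron; C²⁺ still has 2 valence electrons; Mg²⁺ is the bare [Ne] core.
Breaking into a closed-shell core is much more expensive than removing a leftover valence electron — Mg has the largest IE_3 here.
Valence configurations: B²⁺ [He]2s¹, C²⁺ [He]2s².
The numbers (kJ/mol): B 3660, C 4620, Mg 7733.
So the third ionization energies run B < C < Mg.

Mg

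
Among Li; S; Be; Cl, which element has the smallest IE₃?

After 2 electrons have been removed, what remains? Li²⁺ is already 1 electron into the core; S²⁺ still has 4 valence electrons; Be²⁺ is the bare [He] core; Cl²⁺ still has 5 valence electrons.
Pulling an electron out of a noble-gas core costs far more than removing a remaining valence electron, so Li and Be sit at the high end of IE_3.
Valence configurations: S²⁺ [Ne]3s²3p², Cl²⁺ [Ne]3s²3p³.
Approximate IE_3 values (kJ/mol): Li 11815, S 3357, Be 14849, Cl 3822.
Overall IE_3 order: S < Cl < Li < Be.

S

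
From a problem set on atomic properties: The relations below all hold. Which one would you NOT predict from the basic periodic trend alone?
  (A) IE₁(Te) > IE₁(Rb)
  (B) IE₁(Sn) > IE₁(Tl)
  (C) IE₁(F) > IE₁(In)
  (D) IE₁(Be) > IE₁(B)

(D)

The general trend: first ionization energy increases across a period and decreases down a group.
(A) Te (period 5, group 16) vs Rb (period 5, group 1): the stated order agrees with the simple trend.
(B) Sn (period 5, group 14) vs Tl (period 6, group 13): the stated order agrees with the simple trend.
(C) F (period 2, group 17) vs In (period 5, group 13): the stated order agrees with the simple trend.
(D) Be (period 2, group 2) vs B (period 2, group 13): the stated order contradicts the simple trend.
The exception is (D): removing B's lone 2p electron is easier than breaking Be's filled 2s².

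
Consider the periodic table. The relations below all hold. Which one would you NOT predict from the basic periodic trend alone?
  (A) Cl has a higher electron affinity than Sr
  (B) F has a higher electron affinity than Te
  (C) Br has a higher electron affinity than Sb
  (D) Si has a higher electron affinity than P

The general trend: electron affinity increases across a period and decreases down a group.
(A) Cl (period 3, group 17) vs Sr (period 5, group 2): the stated order agrees with the simple trend.
(B) F (period 2, group 17) vs Te (period 5, group 16): the stated order agrees with the simple trend.
(C) Br (period 4, group 17) vs Sb (period 5, group 15): the stated order agrees with the simple trend.
(D) Si (period 3, group 14) vs P (period 3, group 15): the stated order contradicts the simple trend.
The exception is (D): adding an electron to P's half-filled 3p³ is unfavourable, so Si (3p²) has the more exothermic EA.

(D)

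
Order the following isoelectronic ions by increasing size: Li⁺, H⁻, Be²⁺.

Be²⁺ < Li⁺ < H⁻

All of these have 2 electrons, so size is governed by nuclear charge alone: the more protons, the stronger the pull on the same electron cloud, and the smaller the ion.
Nuclear charges: Be²⁺ (Z=4), Li⁺ (Z=3), H⁻ (Z=1).
Smallest to largest: Be²⁺ < Li⁺ < H⁻.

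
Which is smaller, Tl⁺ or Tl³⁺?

Tl³⁺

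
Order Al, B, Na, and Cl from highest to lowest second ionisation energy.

Na > B > Cl > Al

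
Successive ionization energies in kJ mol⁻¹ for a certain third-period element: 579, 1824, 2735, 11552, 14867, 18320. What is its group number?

Look for the largest jump between consecutive ionization energies: IE4/IE3 ≈ 4.2, far larger than any earlier ratio.
That jump marks the point where a core electron is being removed. So the atom has 3 valence electrons.
A main-group element with 3 valence electrons is in group 13.

Group 13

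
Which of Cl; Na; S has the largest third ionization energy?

Na

IE_3 is the cost of taking one more electron from the +2 cation: Cl²⁺ still has 5 valence electrons; Na²⁺ is already 1 electron into the core; S²⁺ still has 4 valence electrons.
Pulling an electron out of a noble-gas core costs far more than removing a remaining valence electron, so Na sits at the high end of IE_3.
Valence configurations: Cl²⁺ [Ne]3s²3p³, S²⁺ [Ne]3s²3p².
The numbers (kJ/mol): Cl 3822, Na 6910, S 3357.
Hence IE_3: S < Cl < Na.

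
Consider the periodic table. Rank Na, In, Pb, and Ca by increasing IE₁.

Na is in period 3, group 1; Ca is in period 4, group 2; In is in period 5, group 13; Pb is in period 6, group 14.
First ionization energy rises across a period (greater Z_eff holds electrons more tightly) and falls down a group (valence electrons are farther from the nucleus).
A diagonal step moves right (one effect) and down (the opposite effect) at once.
In > Na: period and group pull opposite ways; the across-period shift dominates (558 vs 496 kJ/mol).
Ca > In: the two effects oppose for this pair; the down-group effect wins (590 vs 558 kJ/mol).
Pb > Ca: the two effects oppose for this pair; the across-period effect wins (716 vs 590 kJ/mol).
For reference (kJ/mol): Na 496, Ca 590, In 558, Pb 716.
So from lowest to highest: Na < In < Ca < Pb.

Na, In, Ca, Pb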